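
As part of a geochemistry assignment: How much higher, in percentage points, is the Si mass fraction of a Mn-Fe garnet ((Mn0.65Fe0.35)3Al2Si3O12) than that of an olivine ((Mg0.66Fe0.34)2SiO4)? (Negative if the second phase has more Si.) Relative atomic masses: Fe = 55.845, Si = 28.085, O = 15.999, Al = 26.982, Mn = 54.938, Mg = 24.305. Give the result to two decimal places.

-0.33 percentage points

Si in (Mn0.65Fe0.35)3Al2Si3O12: molar mass 495.973 g/mol; 3×28.085 = 84.255 g → 16.99 wt%.
Si in (Mg0.66Fe0.34)2SiO4: molar mass 162.138 g/mol; 1×28.085 = 28.085 g → 17.32 wt%.
Difference = 16.99 − 17.32 = -0.33 percentage points.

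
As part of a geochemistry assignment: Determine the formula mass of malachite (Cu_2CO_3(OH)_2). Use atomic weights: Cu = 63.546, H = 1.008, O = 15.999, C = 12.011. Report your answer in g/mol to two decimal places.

221.11 g/mol

Cu: 2 × 63.546 = 127.0920
C: 1 × 12.011 = 12.0110
O: 5 × 15.999 = 79.9950
H: 2 × 1.008 = 2.0160
Summing the contributions gives the formula mass.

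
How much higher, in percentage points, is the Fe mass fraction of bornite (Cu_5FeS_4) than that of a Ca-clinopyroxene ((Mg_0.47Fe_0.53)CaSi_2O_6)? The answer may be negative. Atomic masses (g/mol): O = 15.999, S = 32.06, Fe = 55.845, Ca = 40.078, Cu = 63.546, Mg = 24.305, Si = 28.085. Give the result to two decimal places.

-1.56 percentage points

Fe in Cu_5FeS_4: molar mass 501.815 g/mol; 1×55.845 = 55.845 g → 11.13 wt%.
Fe in (Mg_0.47Fe_0.53)CaSi_2O_6: molar mass 233.263 g/mol; 0.53×55.845 = 29.598 g → 12.69 wt%.
Difference = 11.13 − 12.69 = -1.56 percentage points.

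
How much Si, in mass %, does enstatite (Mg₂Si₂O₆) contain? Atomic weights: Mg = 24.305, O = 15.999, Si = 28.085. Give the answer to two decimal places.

Formula mass = 2*24.305 + 2*28.085 + 6*15.999 = 200.774 g/mol, of which 56.170 g is Si.
So Si makes up 56.170/200.774 = 0.2798 of the mass, i.e. 27.98%.

27.98 mass %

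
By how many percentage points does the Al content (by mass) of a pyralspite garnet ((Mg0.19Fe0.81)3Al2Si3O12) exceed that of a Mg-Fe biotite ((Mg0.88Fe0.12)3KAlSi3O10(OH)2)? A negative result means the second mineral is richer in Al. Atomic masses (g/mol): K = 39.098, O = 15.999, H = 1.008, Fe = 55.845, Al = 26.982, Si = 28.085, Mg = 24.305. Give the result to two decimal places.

4.95 percentage points

First mineral: 53.964 g Al in 479.764 g formula = 11.25 wt% Al.
Second mineral: 26.982 g Al in 428.608 g formula = 6.30 wt% Al.
11.25% − 6.30% gives a difference of 4.95 percentage points.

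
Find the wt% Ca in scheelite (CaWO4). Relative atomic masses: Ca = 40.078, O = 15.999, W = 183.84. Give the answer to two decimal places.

13.92 weight percent

Formula mass = 1·40.078 + 1·183.84 + 4·15.999 = 287.914 g/mol, of which 40.078 g is Ca.
So Ca makes up 40.078/287.914 = 0.1392 of the mass, i.e. 13.92%.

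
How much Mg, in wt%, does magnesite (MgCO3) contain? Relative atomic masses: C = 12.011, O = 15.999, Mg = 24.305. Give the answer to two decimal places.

28.83 wt%

M(MgCO3) = 84.313 g/mol.
Mg contributes 1 × 24.305 = 24.305 g per mole.
24.305/84.313 = 0.2883 → 28.83%.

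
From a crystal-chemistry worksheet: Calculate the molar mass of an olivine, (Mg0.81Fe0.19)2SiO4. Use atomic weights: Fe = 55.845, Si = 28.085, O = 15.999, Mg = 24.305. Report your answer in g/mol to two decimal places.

M = 1.62*24.305 + 0.38*55.845 + 1*28.085 + 4*15.999

152.68 g/mol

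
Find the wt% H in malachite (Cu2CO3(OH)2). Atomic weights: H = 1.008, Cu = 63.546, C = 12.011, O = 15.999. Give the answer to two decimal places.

M(Cu2CO3(OH)2) = 221.114 g/mol.
H contributes 2 × 1.008 = 2.016 g per mole.
2.016/221.114 = 0.0091 → 0.91%.

0.91 wt%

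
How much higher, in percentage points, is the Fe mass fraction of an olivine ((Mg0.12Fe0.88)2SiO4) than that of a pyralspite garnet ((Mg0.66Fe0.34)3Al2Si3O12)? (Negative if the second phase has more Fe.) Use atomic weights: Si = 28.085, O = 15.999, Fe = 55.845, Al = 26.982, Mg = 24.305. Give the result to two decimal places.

First mineral: 98.287 g Fe in 196.201 g formula = 50.10 wt% Fe.
Second mineral: 56.962 g Fe in 435.293 g formula = 13.09 wt% Fe.
50.10% − 13.09% gives a difference of 37.01 percentage points.

37.01 percentage points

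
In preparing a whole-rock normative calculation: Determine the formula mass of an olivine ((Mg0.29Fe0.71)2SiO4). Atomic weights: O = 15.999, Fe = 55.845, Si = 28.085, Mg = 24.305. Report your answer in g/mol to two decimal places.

185.48 g/mol

M = 0.58×24.305 + 1.42×55.845 + 1×28.085 + 4×15.999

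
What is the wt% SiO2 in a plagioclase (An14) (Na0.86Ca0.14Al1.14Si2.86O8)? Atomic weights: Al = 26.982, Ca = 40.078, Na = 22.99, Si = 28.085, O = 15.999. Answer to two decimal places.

M(Na0.86Ca0.14Al1.14Si2.86O8) = 264.457 g/mol; M(SiO2) = 60.083 g/mol.
Moles SiO2 per formula unit = 2.86 Si ÷ 1 = 2.8600.
SiO2 fraction = (2.8600 × 60.083) / 264.457 = 171.837/264.457 = 0.6498.

64.98 wt%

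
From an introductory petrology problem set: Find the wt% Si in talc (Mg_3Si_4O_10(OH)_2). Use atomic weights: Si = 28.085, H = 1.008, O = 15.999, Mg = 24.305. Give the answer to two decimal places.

29.62 mass %

Molar mass of Mg_3Si_4O_10(OH)_2: 3·24.305 + 4·28.085 + 12·15.999 + 2·1.008 = 379.259 g/mol.
Mass of Si per formula unit: 4 × 28.085 = 112.340 g.
Weight fraction Si = 112.340 / 379.259 = 0.2962.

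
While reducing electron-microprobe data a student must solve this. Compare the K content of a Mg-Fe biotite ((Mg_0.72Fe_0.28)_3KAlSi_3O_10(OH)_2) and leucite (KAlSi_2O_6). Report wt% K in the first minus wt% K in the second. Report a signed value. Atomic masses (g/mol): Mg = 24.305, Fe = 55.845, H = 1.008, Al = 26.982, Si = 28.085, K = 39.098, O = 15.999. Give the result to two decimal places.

K in (Mg_0.72Fe_0.28)_3KAlSi_3O_10(OH)_2: molar mass 443.748 g/mol; 1×39.098 = 39.098 g → 8.81 wt%.
K in KAlSi_2O_6: molar mass 218.244 g/mol; 1×39.098 = 39.098 g → 17.91 wt%.
Difference = 8.81 − 17.91 = -9.10 percentage points.

-9.10 percentage points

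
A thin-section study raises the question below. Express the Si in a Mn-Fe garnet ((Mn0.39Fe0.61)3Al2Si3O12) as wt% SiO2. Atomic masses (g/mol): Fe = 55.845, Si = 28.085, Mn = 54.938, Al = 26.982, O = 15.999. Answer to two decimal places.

Molar mass of (Mn0.39Fe0.61)3Al2Si3O12 = 1.17*54.938 + 1.83*55.845 + 2*26.982 + 3*28.085 + 12*15.999 = 496.681 g/mol.
Each formula unit contains 3 Si, equivalent to 3/1 = 3.0000 mol SiO2.
M(SiO2) = 1×28.085 + 2×15.999 = 60.083 g/mol.
Mass of SiO2 per formula unit = 3.0000 × 60.083 = 180.249 g.
SiO2 wt% = 180.249 / 496.681 × 100 = 36.29%.

36.29 wt%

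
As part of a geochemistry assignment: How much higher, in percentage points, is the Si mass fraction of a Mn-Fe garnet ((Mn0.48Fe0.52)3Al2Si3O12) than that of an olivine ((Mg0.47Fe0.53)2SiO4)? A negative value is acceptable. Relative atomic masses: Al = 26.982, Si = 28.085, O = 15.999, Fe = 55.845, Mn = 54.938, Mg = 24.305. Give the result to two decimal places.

0.84 percentage points

Si in (Mn0.48Fe0.52)3Al2Si3O12: molar mass 496.436 g/mol; 3×28.085 = 84.255 g → 16.97 wt%.
Si in (Mg0.47Fe0.53)2SiO4: molar mass 174.123 g/mol; 1×28.085 = 28.085 g → 16.13 wt%.
Difference = 16.97 − 16.13 = 0.84 percentage points.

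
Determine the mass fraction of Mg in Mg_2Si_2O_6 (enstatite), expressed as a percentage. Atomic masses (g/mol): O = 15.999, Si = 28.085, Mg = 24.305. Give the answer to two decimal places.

24.21 weight percent

M(Mg_2Si_2O_6) = 200.774 g/mol.
Mg contributes 2 × 24.305 = 48.610 g per mole.
48.610/200.774 = 0.2421 → 24.21%.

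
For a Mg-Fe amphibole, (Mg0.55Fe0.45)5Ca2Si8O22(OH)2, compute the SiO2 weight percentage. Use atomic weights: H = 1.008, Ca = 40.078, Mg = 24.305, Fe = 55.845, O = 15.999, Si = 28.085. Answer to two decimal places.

54.42 wt%

Molar mass of (Mg0.55Fe0.45)5Ca2Si8O22(OH)2 = 2.75×24.305 + 2.25×55.845 + 2×40.078 + 8×28.085 + 24×15.999 + 2×1.008 = 883.318 g/mol.
Each formula unit contains 8 Si, equivalent to 8/1 = 8.0000 mol SiO2.
M(SiO2) = 1×28.085 + 2×15.999 = 60.083 g/mol.
Mass of SiO2 per formula unit = 8.0000 × 60.083 = 480.664 g.
SiO2 wt% = 480.664 / 883.318 × 100 = 54.42%.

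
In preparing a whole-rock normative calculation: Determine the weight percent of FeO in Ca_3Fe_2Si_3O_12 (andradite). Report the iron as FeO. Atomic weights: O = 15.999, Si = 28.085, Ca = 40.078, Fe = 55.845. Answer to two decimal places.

M(Ca_3Fe_2Si_3O_12) = 508.167 g/mol; M(FeO) = 71.844 g/mol.
Moles FeO per formula unit = 2 Fe ÷ 1 = 2.0000.
FeO fraction = (2.0000 × 71.844) / 508.167 = 143.688/508.167 = 0.2828.

28.28 wt%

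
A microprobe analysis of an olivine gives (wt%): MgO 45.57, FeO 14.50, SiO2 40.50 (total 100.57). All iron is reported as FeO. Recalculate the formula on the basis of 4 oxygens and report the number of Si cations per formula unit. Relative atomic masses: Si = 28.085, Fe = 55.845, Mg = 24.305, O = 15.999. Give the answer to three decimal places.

MgO (M=40.304): mol = 1.13066; Mg = 1.13066, O = 1.13066.
FeO (M=71.844): mol = 0.20183; Fe = 0.20183, O = 0.20183.
SiO2 (M=60.083): mol = 0.67407; Si = 0.67407, O = 1.34814.
ΣO = 2.68063; factor = 4/ΣO = 1.49219.
Si apfu = 0.67407 × 1.49219 = 1.006.

1.006 Si apfu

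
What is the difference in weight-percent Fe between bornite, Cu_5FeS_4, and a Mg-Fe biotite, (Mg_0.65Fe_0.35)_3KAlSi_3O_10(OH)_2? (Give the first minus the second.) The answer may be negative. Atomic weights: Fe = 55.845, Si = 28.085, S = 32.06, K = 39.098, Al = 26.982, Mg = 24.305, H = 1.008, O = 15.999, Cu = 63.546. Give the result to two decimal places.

-1.89 percentage points

Fe in Cu_5FeS_4: molar mass 501.815 g/mol; 1×55.845 = 55.845 g → 11.13 wt%.
Fe in (Mg_0.65Fe_0.35)_3KAlSi_3O_10(OH)_2: molar mass 450.371 g/mol; 1.05×55.845 = 58.637 g → 13.02 wt%.
Difference = 11.13 − 13.02 = -1.89 percentage points.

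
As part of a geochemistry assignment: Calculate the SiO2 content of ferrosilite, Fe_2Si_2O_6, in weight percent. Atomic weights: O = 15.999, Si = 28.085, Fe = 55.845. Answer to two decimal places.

45.54 wt%

Molar mass of Fe_2Si_2O_6 = 2·55.845 + 2·28.085 + 6·15.999 = 263.854 g/mol.
Each formula unit contains 2 Si, equivalent to 2/1 = 2.0000 mol SiO2.
M(SiO2) = 1×28.085 + 2×15.999 = 60.083 g/mol.
Mass of SiO2 per formula unit = 2.0000 × 60.083 = 120.166 g.
SiO2 wt% = 120.166 / 263.854 × 100 = 45.54%.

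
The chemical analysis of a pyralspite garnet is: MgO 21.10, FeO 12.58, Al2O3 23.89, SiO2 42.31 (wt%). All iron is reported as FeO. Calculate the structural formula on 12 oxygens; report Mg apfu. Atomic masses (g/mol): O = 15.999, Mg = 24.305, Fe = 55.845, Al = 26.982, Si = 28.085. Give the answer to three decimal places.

MgO: 21.10/40.304 = 0.52352 mol → 0.52352 mol Mg, 0.52352 mol O.
FeO: 12.58/71.844 = 0.17510 mol → 0.17510 mol Fe, 0.17510 mol O.
Al2O3: 23.89/101.961 = 0.23431 mol → 0.46862 mol Al, 0.70293 mol O.
SiO2: 42.31/60.083 = 0.70419 mol → 0.70419 mol Si, 1.40838 mol O.
Total oxygen = 2.80993 mol. Normalization factor = 12/2.80993 = 4.27057.
Mg per 12 O = 0.52352 × 4.27057 = 2.236.

2.236 Mg apfu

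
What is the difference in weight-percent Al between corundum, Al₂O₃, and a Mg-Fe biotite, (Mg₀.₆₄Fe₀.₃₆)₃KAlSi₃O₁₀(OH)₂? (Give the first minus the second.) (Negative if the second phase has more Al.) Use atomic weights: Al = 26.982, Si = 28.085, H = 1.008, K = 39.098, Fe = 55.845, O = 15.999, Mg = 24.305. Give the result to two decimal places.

46.95 percentage points

M(Al₂O₃) = 101.961 g/mol, so wt% Al = 53.964/101.961 × 100 = 52.93%.
M((Mg₀.₆₄Fe₀.₃₆)₃KAlSi₃O₁₀(OH)₂) = 451.317 g/mol, so wt% Al = 26.982/451.317 × 100 = 5.98%.
52.93 − 5.98 = 46.95 pp.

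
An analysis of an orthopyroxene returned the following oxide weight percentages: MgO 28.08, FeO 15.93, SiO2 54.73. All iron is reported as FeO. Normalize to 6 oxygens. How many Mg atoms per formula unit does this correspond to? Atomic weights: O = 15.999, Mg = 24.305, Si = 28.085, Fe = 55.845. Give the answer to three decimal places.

1.525 Mg apfu

28.08 wt% MgO ÷ 40.304 g/mol = 0.69671 mol, giving 0.69671 Mg and 0.69671 O.
15.93 wt% FeO ÷ 71.844 g/mol = 0.22173 mol, giving 0.22173 Fe and 0.22173 O.
54.73 wt% SiO2 ÷ 60.083 g/mol = 0.91091 mol, giving 0.91091 Si and 1.82182 O.
Oxygen sums to 2.74026; scaling by 6/2.74026 = 2.18957 puts the formula on 6 O.
Mg: 0.69671 × 2.18957 = 1.525 atoms per formula unit.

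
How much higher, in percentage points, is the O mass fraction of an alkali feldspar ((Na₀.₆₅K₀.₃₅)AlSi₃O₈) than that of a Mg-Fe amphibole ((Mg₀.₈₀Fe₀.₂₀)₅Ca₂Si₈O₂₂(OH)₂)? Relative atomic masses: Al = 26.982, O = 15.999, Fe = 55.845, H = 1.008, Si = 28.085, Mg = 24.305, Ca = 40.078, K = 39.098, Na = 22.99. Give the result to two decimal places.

M((Na₀.₆₅K₀.₃₅)AlSi₃O₈) = 267.857 g/mol, so wt% O = 127.992/267.857 × 100 = 47.78%.
M((Mg₀.₈₀Fe₀.₂₀)₅Ca₂Si₈O₂₂(OH)₂) = 843.893 g/mol, so wt% O = 383.976/843.893 × 100 = 45.50%.
47.78 − 45.50 = 2.28 pp.

2.28 percentage points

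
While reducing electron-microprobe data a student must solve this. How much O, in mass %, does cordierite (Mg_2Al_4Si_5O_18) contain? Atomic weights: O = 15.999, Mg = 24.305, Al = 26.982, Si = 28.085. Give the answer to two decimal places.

M(Mg_2Al_4Si_5O_18) = 584.945 g/mol.
O contributes 18 × 15.999 = 287.982 g per mole.
287.982/584.945 = 0.4923 → 49.23%.

49.23 mass %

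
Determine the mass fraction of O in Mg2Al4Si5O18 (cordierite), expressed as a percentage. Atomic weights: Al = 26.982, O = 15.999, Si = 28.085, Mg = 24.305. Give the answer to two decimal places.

49.23 weight percent

Formula mass = 2·24.305 + 4·26.982 + 5·28.085 + 18·15.999 = 584.945 g/mol, of which 287.982 g is O.
So O makes up 287.982/584.945 = 0.4923 of the mass, i.e. 49.23%.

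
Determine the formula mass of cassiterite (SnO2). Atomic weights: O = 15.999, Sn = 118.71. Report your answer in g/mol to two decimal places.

150.71 g/mol

M = 1*118.71 + 2*15.999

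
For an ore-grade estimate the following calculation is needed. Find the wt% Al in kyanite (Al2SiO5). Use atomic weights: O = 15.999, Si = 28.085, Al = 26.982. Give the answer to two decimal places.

33.30 weight percent

M(Al2SiO5) = 162.044 g/mol.
Al contributes 2 × 26.982 = 53.964 g per mole.
53.964/162.044 = 0.3330 → 33.30%.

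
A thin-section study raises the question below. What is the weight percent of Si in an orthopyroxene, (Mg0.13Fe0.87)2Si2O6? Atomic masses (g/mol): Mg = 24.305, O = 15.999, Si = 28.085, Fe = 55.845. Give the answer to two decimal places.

Molar mass of (Mg0.13Fe0.87)2Si2O6: 0.26·24.305 + 1.74·55.845 + 2·28.085 + 6·15.999 = 255.654 g/mol.
Mass of Si per formula unit: 2 × 28.085 = 56.170 g.
Weight fraction Si = 56.170 / 255.654 = 0.2197.

21.97 weight percent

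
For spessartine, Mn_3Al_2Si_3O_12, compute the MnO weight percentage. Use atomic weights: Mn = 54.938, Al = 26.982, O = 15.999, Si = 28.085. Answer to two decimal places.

42.99 wt%

Molar mass of Mn_3Al_2Si_3O_12 = 3×54.938 + 2×26.982 + 3×28.085 + 12×15.999 = 495.021 g/mol.
Each formula unit contains 3 Mn, equivalent to 3/1 = 3.0000 mol MnO.
M(MnO) = 1×54.938 + 1×15.999 = 70.937 g/mol.
Mass of MnO per formula unit = 3.0000 × 70.937 = 212.811 g.
MnO wt% = 212.811 / 495.021 × 100 = 42.99%.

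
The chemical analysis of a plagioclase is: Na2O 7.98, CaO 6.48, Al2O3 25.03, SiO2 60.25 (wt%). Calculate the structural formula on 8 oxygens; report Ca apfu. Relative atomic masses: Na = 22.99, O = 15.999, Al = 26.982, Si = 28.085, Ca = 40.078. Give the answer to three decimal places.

7.98 wt% Na2O ÷ 61.979 g/mol = 0.12875 mol, giving 0.25750 Na and 0.12875 O.
6.48 wt% CaO ÷ 56.077 g/mol = 0.11556 mol, giving 0.11556 Ca and 0.11556 O.
25.03 wt% Al2O3 ÷ 101.961 g/mol = 0.24549 mol, giving 0.49098 Al and 0.73647 O.
60.25 wt% SiO2 ÷ 60.083 g/mol = 1.00278 mol, giving 1.00278 Si and 2.00556 O.
Oxygen sums to 2.98634; scaling by 8/2.98634 = 2.67886 puts the formula on 8 O.
Ca: 0.11556 × 2.67886 = 0.310 atoms per formula unit.

0.310 Ca apfu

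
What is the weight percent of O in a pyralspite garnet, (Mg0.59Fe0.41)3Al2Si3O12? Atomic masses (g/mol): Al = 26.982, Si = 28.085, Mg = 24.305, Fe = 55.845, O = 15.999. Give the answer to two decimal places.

43.44 mass %

Molar mass of (Mg0.59Fe0.41)3Al2Si3O12: 1.77×24.305 + 1.23×55.845 + 2×26.982 + 3×28.085 + 12×15.999 = 441.916 g/mol.
Mass of O per formula unit: 12 × 15.999 = 191.988 g.
Weight fraction O = 191.988 / 441.916 = 0.4344.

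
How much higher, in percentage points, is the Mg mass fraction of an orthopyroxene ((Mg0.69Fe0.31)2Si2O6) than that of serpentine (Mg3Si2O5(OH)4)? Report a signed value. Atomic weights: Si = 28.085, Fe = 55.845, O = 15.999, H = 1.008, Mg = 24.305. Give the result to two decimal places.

First mineral: 33.541 g Mg in 220.329 g formula = 15.22 wt% Mg.
Second mineral: 72.915 g Mg in 277.108 g formula = 26.31 wt% Mg.
15.22% − 26.31% gives a difference of -11.09 percentage points.

-11.09 percentage points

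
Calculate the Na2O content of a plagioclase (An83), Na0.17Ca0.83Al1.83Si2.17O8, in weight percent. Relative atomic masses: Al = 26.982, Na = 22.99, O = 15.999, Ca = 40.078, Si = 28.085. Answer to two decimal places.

M(Na0.17Ca0.83Al1.83Si2.17O8) = 275.487 g/mol; M(Na2O) = 61.979 g/mol.
Moles Na2O per formula unit = 0.17 Na ÷ 2 = 0.0850.
Na2O fraction = (0.0850 × 61.979) / 275.487 = 5.268/275.487 = 0.0191.

1.91 wt%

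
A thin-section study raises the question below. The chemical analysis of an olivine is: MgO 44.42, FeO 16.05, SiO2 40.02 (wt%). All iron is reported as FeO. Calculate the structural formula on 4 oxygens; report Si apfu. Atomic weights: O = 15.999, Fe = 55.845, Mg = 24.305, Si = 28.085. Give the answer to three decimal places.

1.002 Si apfu

44.42 wt% MgO ÷ 40.304 g/mol = 1.10212 mol, giving 1.10212 Mg and 1.10212 O.
16.05 wt% FeO ÷ 71.844 g/mol = 0.22340 mol, giving 0.22340 Fe and 0.22340 O.
40.02 wt% SiO2 ÷ 60.083 g/mol = 0.66608 mol, giving 0.66608 Si and 1.33216 O.
Oxygen sums to 2.65768; scaling by 4/2.65768 = 1.50507 puts the formula on 4 O.
Si: 0.66608 × 1.50507 = 1.002 atoms per formula unit.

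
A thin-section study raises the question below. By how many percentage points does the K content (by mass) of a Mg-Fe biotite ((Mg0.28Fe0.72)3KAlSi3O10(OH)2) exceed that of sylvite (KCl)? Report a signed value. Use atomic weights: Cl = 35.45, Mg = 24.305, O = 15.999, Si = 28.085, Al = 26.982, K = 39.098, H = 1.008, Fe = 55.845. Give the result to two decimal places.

-44.39 percentage points

M((Mg0.28Fe0.72)3KAlSi3O10(OH)2) = 485.380 g/mol, so wt% K = 39.098/485.380 × 100 = 8.06%.
M(KCl) = 74.548 g/mol, so wt% K = 39.098/74.548 × 100 = 52.45%.
8.06 − 52.45 = -44.39 pp.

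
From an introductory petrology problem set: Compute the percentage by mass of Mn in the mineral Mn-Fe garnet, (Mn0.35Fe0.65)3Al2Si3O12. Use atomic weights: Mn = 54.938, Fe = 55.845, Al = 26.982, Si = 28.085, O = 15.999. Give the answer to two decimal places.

11.61 mass %

M((Mn0.35Fe0.65)3Al2Si3O12) = 496.790 g/mol.
Mn contributes 1.05 × 54.938 = 57.685 g per mole.
57.685/496.790 = 0.1161 → 11.61%.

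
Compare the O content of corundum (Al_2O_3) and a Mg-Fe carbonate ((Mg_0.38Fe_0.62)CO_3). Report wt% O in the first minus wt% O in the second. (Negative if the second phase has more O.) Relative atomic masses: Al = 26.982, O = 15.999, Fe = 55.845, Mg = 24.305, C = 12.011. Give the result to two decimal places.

First mineral: 47.997 g O in 101.961 g formula = 47.07 wt% O.
Second mineral: 47.997 g O in 103.868 g formula = 46.21 wt% O.
47.07% − 46.21% gives a difference of 0.86 percentage points.

0.86 percentage points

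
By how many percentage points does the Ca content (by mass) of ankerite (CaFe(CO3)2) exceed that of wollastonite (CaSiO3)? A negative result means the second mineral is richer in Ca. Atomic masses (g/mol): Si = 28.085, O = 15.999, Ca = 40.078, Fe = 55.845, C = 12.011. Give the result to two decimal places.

First mineral: 40.078 g Ca in 215.939 g formula = 18.56 wt% Ca.
Second mineral: 40.078 g Ca in 116.160 g formula = 34.50 wt% Ca.
18.56% − 34.50% gives a difference of -15.94 percentage points.

-15.94 percentage points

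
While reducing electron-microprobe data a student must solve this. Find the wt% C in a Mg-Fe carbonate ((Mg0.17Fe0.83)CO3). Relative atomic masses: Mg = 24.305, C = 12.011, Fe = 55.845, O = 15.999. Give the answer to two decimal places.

10.87 mass %

Formula mass = 0.17·24.305 + 0.83·55.845 + 1·12.011 + 3·15.999 = 110.491 g/mol, of which 12.011 g is C.
So C makes up 12.011/110.491 = 0.1087 of the mass, i.e. 10.87%.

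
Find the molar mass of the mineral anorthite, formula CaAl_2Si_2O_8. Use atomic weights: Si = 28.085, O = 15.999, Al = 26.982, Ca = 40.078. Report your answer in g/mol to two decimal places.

Ca: 1 × 40.078 = 40.0780
Al: 2 × 26.982 = 53.9640
Si: 2 × 28.085 = 56.1700
O: 8 × 15.999 = 127.9920
Summing the contributions gives the formula mass.

278.20 g/mol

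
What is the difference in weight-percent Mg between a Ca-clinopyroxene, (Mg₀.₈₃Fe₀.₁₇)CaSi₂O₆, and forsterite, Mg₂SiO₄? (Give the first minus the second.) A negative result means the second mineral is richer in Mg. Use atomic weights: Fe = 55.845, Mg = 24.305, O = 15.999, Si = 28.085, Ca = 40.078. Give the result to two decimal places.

-25.46 percentage points

M((Mg₀.₈₃Fe₀.₁₇)CaSi₂O₆) = 221.909 g/mol, so wt% Mg = 20.173/221.909 × 100 = 9.09%.
M(Mg₂SiO₄) = 140.691 g/mol, so wt% Mg = 48.610/140.691 × 100 = 34.55%.
9.09 − 34.55 = -25.46 pp.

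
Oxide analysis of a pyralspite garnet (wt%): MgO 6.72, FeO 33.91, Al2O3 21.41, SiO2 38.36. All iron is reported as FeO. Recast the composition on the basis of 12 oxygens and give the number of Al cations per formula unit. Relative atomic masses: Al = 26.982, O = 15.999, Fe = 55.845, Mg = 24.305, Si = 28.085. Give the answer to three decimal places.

1.980 Al apfu

6.72 wt% MgO ÷ 40.304 g/mol = 0.16673 mol, giving 0.16673 Mg and 0.16673 O.
33.91 wt% FeO ÷ 71.844 g/mol = 0.47199 mol, giving 0.47199 Fe and 0.47199 O.
21.41 wt% Al2O3 ÷ 101.961 g/mol = 0.20998 mol, giving 0.41996 Al and 0.62994 O.
38.36 wt% SiO2 ÷ 60.083 g/mol = 0.63845 mol, giving 0.63845 Si and 1.27690 O.
Oxygen sums to 2.54556; scaling by 12/2.54556 = 4.71409 puts the formula on 12 O.
Al: 0.41996 × 4.71409 = 1.980 atoms per formula unit.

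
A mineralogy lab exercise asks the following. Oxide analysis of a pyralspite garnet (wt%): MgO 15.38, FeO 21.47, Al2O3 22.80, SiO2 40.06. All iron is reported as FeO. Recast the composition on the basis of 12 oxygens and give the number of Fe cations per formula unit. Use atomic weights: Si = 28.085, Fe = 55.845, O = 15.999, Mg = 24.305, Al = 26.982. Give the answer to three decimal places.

1.336 Fe apfu

15.38 wt% MgO ÷ 40.304 g/mol = 0.38160 mol, giving 0.38160 Mg and 0.38160 O.
21.47 wt% FeO ÷ 71.844 g/mol = 0.29884 mol, giving 0.29884 Fe and 0.29884 O.
22.80 wt% Al2O3 ÷ 101.961 g/mol = 0.22361 mol, giving 0.44722 Al and 0.67083 O.
40.06 wt% SiO2 ÷ 60.083 g/mol = 0.66674 mol, giving 0.66674 Si and 1.33348 O.
Oxygen sums to 2.68475; scaling by 12/2.68475 = 4.46969 puts the formula on 12 O.
Fe: 0.29884 × 4.46969 = 1.336 atoms per formula unit.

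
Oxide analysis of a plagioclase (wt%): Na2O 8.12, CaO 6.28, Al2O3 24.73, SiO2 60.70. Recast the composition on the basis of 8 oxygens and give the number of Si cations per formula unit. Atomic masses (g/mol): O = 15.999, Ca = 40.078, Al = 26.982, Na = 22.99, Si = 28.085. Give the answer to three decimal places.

Na2O: 8.12/61.979 = 0.13101 mol → 0.26202 mol Na, 0.13101 mol O.
CaO: 6.28/56.077 = 0.11199 mol → 0.11199 mol Ca, 0.11199 mol O.
Al2O3: 24.73/101.961 = 0.24254 mol → 0.48508 mol Al, 0.72762 mol O.
SiO2: 60.70/60.083 = 1.01027 mol → 1.01027 mol Si, 2.02054 mol O.
Total oxygen = 2.99116 mol. Normalization factor = 8/2.99116 = 2.67455.
Si per 8 O = 1.01027 × 2.67455 = 2.702.

2.702 Si apfu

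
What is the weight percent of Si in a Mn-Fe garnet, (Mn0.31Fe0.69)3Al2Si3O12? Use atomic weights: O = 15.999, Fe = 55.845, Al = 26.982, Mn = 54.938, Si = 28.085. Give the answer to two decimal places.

M((Mn0.31Fe0.69)3Al2Si3O12) = 496.898 g/mol.
Si contributes 3 × 28.085 = 84.255 g per mole.
84.255/496.898 = 0.1696 → 16.96%.

16.96 weight percent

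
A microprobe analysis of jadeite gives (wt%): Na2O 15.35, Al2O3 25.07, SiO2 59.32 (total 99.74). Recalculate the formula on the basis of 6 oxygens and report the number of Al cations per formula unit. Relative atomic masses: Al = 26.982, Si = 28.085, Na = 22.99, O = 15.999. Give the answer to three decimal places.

Na2O (M=61.979): mol = 0.24766; Na = 0.49532, O = 0.24766.
Al2O3 (M=101.961): mol = 0.24588; Al = 0.49176, O = 0.73764.
SiO2 (M=60.083): mol = 0.98730; Si = 0.98730, O = 1.97460.
ΣO = 2.95990; factor = 6/ΣO = 2.02710.
Al apfu = 0.49176 × 2.02710 = 0.997.

0.997 Al apfu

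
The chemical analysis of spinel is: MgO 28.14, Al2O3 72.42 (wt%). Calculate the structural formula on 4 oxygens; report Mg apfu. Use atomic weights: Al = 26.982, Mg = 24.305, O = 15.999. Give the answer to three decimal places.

0.987 Mg apfu

MgO (M=40.304): mol = 0.69819; Mg = 0.69819, O = 0.69819.
Al2O3 (M=101.961): mol = 0.71027; Al = 1.42054, O = 2.13081.
ΣO = 2.82900; factor = 4/ΣO = 1.41393.
Mg apfu = 0.69819 × 1.41393 = 0.987.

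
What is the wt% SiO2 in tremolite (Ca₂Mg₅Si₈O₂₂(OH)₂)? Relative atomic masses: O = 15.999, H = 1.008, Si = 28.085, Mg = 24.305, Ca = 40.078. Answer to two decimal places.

Formula mass = 812.353 g/mol.
8 Si → 8.0000 mol SiO2 per formula unit; M(SiO2) = 60.083, so SiO2 mass = 480.664 g.
480.664/812.353 × 100 = 59.17 wt%.

59.17 wt%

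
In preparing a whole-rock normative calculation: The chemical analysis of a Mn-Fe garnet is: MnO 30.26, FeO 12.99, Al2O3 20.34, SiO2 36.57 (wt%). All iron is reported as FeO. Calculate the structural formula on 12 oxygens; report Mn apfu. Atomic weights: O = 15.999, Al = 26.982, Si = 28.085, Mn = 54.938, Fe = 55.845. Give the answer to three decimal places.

2.112 Mn apfu

MnO: 30.26/70.937 = 0.42658 mol → 0.42658 mol Mn, 0.42658 mol O.
FeO: 12.99/71.844 = 0.18081 mol → 0.18081 mol Fe, 0.18081 mol O.
Al2O3: 20.34/101.961 = 0.19949 mol → 0.39898 mol Al, 0.59847 mol O.
SiO2: 36.57/60.083 = 0.60866 mol → 0.60866 mol Si, 1.21732 mol O.
Total oxygen = 2.42318 mol. Normalization factor = 12/2.42318 = 4.95217.
Mn per 12 O = 0.42658 × 4.95217 = 2.112.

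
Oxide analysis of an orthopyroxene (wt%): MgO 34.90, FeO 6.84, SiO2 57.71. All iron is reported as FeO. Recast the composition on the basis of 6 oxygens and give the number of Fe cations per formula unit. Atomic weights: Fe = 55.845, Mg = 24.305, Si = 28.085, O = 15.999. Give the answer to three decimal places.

MgO (M=40.304): mol = 0.86592; Mg = 0.86592, O = 0.86592.
FeO (M=71.844): mol = 0.09521; Fe = 0.09521, O = 0.09521.
SiO2 (M=60.083): mol = 0.96050; Si = 0.96050, O = 1.92100.
ΣO = 2.88213; factor = 6/ΣO = 2.08179.
Fe apfu = 0.09521 × 2.08179 = 0.198.

0.198 Fe apfu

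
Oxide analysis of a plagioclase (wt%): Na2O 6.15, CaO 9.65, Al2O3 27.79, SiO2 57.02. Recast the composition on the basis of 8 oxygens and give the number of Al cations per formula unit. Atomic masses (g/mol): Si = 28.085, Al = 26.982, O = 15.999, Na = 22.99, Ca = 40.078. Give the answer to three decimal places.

Na2O: 6.15/61.979 = 0.09923 mol → 0.19846 mol Na, 0.09923 mol O.
CaO: 9.65/56.077 = 0.17208 mol → 0.17208 mol Ca, 0.17208 mol O.
Al2O3: 27.79/101.961 = 0.27256 mol → 0.54512 mol Al, 0.81768 mol O.
SiO2: 57.02/60.083 = 0.94902 mol → 0.94902 mol Si, 1.89804 mol O.
Total oxygen = 2.98703 mol. Normalization factor = 8/2.98703 = 2.67825.
Al per 8 O = 0.54512 × 2.67825 = 1.460.

1.460 Al apfu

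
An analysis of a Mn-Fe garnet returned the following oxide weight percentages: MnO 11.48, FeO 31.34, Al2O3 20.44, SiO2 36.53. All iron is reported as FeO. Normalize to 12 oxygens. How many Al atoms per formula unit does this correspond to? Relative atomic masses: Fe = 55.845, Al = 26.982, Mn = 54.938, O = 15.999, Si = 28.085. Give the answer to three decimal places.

MnO (M=70.937): mol = 0.16183; Mn = 0.16183, O = 0.16183.
FeO (M=71.844): mol = 0.43622; Fe = 0.43622, O = 0.43622.
Al2O3 (M=101.961): mol = 0.20047; Al = 0.40094, O = 0.60141.
SiO2 (M=60.083): mol = 0.60799; Si = 0.60799, O = 1.21598.
ΣO = 2.41544; factor = 12/ΣO = 4.96804.
Al apfu = 0.40094 × 4.96804 = 1.992.

1.992 Al apfu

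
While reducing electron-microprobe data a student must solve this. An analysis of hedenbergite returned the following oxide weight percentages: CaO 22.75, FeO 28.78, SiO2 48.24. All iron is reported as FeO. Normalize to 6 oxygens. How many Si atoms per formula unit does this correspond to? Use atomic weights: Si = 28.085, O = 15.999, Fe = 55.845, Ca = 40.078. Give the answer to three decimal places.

1.997 Si apfu

CaO: 22.75/56.077 = 0.40569 mol → 0.40569 mol Ca, 0.40569 mol O.
FeO: 28.78/71.844 = 0.40059 mol → 0.40059 mol Fe, 0.40059 mol O.
SiO2: 48.24/60.083 = 0.80289 mol → 0.80289 mol Si, 1.60578 mol O.
Total oxygen = 2.41206 mol. Normalization factor = 6/2.41206 = 2.48750.
Si per 6 O = 0.80289 × 2.48750 = 1.997.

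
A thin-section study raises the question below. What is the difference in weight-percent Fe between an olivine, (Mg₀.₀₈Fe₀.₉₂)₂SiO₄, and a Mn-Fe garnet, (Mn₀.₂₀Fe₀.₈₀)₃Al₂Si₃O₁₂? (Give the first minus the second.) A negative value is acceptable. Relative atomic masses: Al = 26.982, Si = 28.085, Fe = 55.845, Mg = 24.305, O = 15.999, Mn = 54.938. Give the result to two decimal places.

First mineral: 102.755 g Fe in 198.725 g formula = 51.71 wt% Fe.
Second mineral: 134.028 g Fe in 497.198 g formula = 26.96 wt% Fe.
51.71% − 26.96% gives a difference of 24.75 percentage points.

24.75 percentage points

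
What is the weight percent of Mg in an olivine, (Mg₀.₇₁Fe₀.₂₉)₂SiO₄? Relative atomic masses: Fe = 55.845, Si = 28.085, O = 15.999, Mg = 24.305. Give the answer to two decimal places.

21.71 weight percent

Formula mass = 1.42×24.305 + 0.58×55.845 + 1×28.085 + 4×15.999 = 158.984 g/mol, of which 34.513 g is Mg.
So Mg makes up 34.513/158.984 = 0.2171 of the mass, i.e. 21.71%.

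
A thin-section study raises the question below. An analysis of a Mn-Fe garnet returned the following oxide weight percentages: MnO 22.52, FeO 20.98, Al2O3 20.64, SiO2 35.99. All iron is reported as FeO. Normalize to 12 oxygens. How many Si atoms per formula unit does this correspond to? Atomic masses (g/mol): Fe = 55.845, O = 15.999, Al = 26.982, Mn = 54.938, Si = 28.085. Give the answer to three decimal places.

2.977 Si apfu

MnO (M=70.937): mol = 0.31746; Mn = 0.31746, O = 0.31746.
FeO (M=71.844): mol = 0.29202; Fe = 0.29202, O = 0.29202.
Al2O3 (M=101.961): mol = 0.20243; Al = 0.40486, O = 0.60729.
SiO2 (M=60.083): mol = 0.59900; Si = 0.59900, O = 1.19800.
ΣO = 2.41477; factor = 12/ΣO = 4.96942.
Si apfu = 0.59900 × 4.96942 = 2.977.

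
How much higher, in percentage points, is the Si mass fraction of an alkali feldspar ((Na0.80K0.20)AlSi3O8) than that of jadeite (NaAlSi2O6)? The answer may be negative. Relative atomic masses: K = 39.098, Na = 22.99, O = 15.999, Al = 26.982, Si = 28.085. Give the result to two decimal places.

M((Na0.80K0.20)AlSi3O8) = 265.441 g/mol, so wt% Si = 84.255/265.441 × 100 = 31.74%.
M(NaAlSi2O6) = 202.136 g/mol, so wt% Si = 56.170/202.136 × 100 = 27.79%.
31.74 − 27.79 = 3.95 pp.

3.95 percentage points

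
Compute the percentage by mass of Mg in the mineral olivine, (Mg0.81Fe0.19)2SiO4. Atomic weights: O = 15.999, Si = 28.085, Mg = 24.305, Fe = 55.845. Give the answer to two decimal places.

25.79 wt%

Formula mass = 1.62·24.305 + 0.38·55.845 + 1·28.085 + 4·15.999 = 152.676 g/mol, of which 39.374 g is Mg.
So Mg makes up 39.374/152.676 = 0.2579 of the mass, i.e. 25.79%.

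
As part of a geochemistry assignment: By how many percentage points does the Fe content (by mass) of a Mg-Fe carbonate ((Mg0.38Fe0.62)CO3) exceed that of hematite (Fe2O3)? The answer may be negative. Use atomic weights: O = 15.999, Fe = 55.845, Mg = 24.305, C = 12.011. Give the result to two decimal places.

First mineral: 34.624 g Fe in 103.868 g formula = 33.33 wt% Fe.
Second mineral: 111.690 g Fe in 159.687 g formula = 69.94 wt% Fe.
33.33% − 69.94% gives a difference of -36.61 percentage points.

-36.61 percentage points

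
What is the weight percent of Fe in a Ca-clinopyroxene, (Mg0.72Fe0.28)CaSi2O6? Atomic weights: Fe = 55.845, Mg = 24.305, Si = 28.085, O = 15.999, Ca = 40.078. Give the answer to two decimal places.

M((Mg0.72Fe0.28)CaSi2O6) = 225.378 g/mol.
Fe contributes 0.28 × 55.845 = 15.637 g per mole.
15.637/225.378 = 0.0694 → 6.94%.

6.94 mass %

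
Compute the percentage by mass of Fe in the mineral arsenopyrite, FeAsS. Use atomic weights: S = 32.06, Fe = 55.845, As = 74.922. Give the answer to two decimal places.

34.30 weight percent

Formula mass = 1·55.845 + 1·74.922 + 1·32.06 = 162.827 g/mol, of which 55.845 g is Fe.
So Fe makes up 55.845/162.827 = 0.3430 of the mass, i.e. 34.30%.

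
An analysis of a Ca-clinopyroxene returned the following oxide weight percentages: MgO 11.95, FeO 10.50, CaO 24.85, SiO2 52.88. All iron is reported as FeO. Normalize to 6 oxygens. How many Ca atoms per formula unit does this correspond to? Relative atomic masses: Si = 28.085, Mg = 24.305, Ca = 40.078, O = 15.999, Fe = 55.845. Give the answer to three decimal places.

1.005 Ca apfu

MgO (M=40.304): mol = 0.29650; Mg = 0.29650, O = 0.29650.
FeO (M=71.844): mol = 0.14615; Fe = 0.14615, O = 0.14615.
CaO (M=56.077): mol = 0.44314; Ca = 0.44314, O = 0.44314.
SiO2 (M=60.083): mol = 0.88012; Si = 0.88012, O = 1.76024.
ΣO = 2.64603; factor = 6/ΣO = 2.26755.
Ca apfu = 0.44314 × 2.26755 = 1.005.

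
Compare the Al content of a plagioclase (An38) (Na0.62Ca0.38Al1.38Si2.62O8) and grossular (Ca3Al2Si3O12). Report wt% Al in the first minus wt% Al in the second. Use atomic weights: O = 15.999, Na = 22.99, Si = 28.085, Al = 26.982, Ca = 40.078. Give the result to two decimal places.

Al in Na0.62Ca0.38Al1.38Si2.62O8: molar mass 268.293 g/mol; 1.38×26.982 = 37.235 g → 13.88 wt%.
Al in Ca3Al2Si3O12: molar mass 450.441 g/mol; 2×26.982 = 53.964 g → 11.98 wt%.
Difference = 13.88 − 11.98 = 1.90 percentage points.

1.90 percentage points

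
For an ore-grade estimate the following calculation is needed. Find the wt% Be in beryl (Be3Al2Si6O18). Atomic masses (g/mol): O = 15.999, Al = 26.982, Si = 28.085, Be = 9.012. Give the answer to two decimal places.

M(Be3Al2Si6O18) = 537.492 g/mol.
Be contributes 3 × 9.012 = 27.036 g per mole.
27.036/537.492 = 0.0503 → 5.03%.

5.03 wt%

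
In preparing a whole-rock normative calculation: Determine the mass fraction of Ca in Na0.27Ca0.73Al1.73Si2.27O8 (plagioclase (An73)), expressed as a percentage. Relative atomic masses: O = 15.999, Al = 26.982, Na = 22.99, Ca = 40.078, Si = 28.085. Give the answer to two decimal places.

Formula mass = 0.27*22.99 + 0.73*40.078 + 1.73*26.982 + 2.27*28.085 + 8*15.999 = 273.888 g/mol, of which 29.257 g is Ca.
So Ca makes up 29.257/273.888 = 0.1068 of the mass, i.e. 10.68%.

10.68 mass %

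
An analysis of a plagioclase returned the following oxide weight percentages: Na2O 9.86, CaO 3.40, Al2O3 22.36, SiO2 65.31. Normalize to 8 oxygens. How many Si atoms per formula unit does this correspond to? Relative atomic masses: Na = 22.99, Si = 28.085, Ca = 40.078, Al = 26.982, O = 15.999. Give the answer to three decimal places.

Na2O (M=61.979): mol = 0.15909; Na = 0.31818, O = 0.15909.
CaO (M=56.077): mol = 0.06063; Ca = 0.06063, O = 0.06063.
Al2O3 (M=101.961): mol = 0.21930; Al = 0.43860, O = 0.65790.
SiO2 (M=60.083): mol = 1.08700; Si = 1.08700, O = 2.17400.
ΣO = 3.05162; factor = 8/ΣO = 2.62156.
Si apfu = 1.08700 × 2.62156 = 2.850.

2.850 Si apfu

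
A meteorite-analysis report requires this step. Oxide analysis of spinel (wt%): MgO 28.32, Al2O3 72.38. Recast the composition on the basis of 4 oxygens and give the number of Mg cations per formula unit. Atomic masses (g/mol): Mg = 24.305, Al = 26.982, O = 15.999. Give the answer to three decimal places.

0.992 Mg apfu

MgO (M=40.304): mol = 0.70266; Mg = 0.70266, O = 0.70266.
Al2O3 (M=101.961): mol = 0.70988; Al = 1.41976, O = 2.12964.
ΣO = 2.83230; factor = 4/ΣO = 1.41228.
Mg apfu = 0.70266 × 1.41228 = 0.992.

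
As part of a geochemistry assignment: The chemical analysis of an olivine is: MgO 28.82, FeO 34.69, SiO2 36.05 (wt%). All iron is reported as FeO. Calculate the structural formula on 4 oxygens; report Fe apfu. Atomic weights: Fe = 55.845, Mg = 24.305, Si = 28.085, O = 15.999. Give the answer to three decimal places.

MgO: 28.82/40.304 = 0.71507 mol → 0.71507 mol Mg, 0.71507 mol O.
FeO: 34.69/71.844 = 0.48285 mol → 0.48285 mol Fe, 0.48285 mol O.
SiO2: 36.05/60.083 = 0.60000 mol → 0.60000 mol Si, 1.20000 mol O.
Total oxygen = 2.39792 mol. Normalization factor = 4/2.39792 = 1.66811.
Fe per 4 O = 0.48285 × 1.66811 = 0.805.

0.805 Fe apfu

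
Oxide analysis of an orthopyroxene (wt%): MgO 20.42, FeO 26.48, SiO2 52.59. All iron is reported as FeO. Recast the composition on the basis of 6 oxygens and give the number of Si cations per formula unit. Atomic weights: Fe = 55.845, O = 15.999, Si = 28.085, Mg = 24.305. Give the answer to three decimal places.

2.000 Si apfu

MgO (M=40.304): mol = 0.50665; Mg = 0.50665, O = 0.50665.
FeO (M=71.844): mol = 0.36858; Fe = 0.36858, O = 0.36858.
SiO2 (M=60.083): mol = 0.87529; Si = 0.87529, O = 1.75058.
ΣO = 2.62581; factor = 6/ΣO = 2.28501.
Si apfu = 0.87529 × 2.28501 = 2.000.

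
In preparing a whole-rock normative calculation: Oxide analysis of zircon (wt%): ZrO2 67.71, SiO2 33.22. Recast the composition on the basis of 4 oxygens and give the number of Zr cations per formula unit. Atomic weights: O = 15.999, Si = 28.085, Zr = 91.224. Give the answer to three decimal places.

ZrO2 (M=123.222): mol = 0.54950; Zr = 0.54950, O = 1.09900.
SiO2 (M=60.083): mol = 0.55290; Si = 0.55290, O = 1.10580.
ΣO = 2.20480; factor = 4/ΣO = 1.81422.
Zr apfu = 0.54950 × 1.81422 = 0.997.

0.997 Zr apfu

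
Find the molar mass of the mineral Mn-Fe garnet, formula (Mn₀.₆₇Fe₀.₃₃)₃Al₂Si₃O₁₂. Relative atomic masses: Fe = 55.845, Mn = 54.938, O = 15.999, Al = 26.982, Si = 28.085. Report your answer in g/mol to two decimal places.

The formula mass is the sum 2.01(54.938) + 0.99(55.845) + 2(26.982) + 3(28.085) + 12(15.999).

495.92 g/mol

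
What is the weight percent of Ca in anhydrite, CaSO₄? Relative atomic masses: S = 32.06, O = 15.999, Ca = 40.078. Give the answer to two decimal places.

29.44 weight percent

Formula mass = 1·40.078 + 1·32.06 + 4·15.999 = 136.134 g/mol, of which 40.078 g is Ca.
So Ca makes up 40.078/136.134 = 0.2944 of the mass, i.e. 29.44%.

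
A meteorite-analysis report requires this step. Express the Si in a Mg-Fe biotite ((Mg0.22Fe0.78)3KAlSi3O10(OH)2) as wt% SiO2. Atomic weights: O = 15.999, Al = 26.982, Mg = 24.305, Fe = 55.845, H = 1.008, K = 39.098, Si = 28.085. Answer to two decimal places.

M((Mg0.22Fe0.78)3KAlSi3O10(OH)2) = 491.058 g/mol; M(SiO2) = 60.083 g/mol.
Moles SiO2 per formula unit = 3 Si ÷ 1 = 3.0000.
SiO2 fraction = (3.0000 × 60.083) / 491.058 = 180.249/491.058 = 0.3671.

36.71 wt%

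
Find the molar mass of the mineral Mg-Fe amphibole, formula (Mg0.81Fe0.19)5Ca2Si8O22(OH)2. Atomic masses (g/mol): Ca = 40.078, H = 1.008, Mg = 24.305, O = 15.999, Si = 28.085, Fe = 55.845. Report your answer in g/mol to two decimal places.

M = 4.05*24.305 + 0.95*55.845 + 2*40.078 + 8*28.085 + 24*15.999 + 2*1.008

842.32 g/mol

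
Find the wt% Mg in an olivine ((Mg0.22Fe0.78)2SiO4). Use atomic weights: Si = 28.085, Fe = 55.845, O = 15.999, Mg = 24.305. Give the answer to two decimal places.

5.63 wt%

Molar mass of (Mg0.22Fe0.78)2SiO4: 0.44*24.305 + 1.56*55.845 + 1*28.085 + 4*15.999 = 189.893 g/mol.
Mass of Mg per formula unit: 0.44 × 24.305 = 10.694 g.
Weight fraction Mg = 10.694 / 189.893 = 0.0563.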